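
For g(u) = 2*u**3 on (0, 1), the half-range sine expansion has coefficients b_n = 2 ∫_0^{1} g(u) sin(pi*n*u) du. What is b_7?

4*(-6 + 49*pi**2)/(343*pi**3)

b_7 = 2 ∫_0^{1} (2*u**3) sin(7*pi*u) du.
Integrating by parts three times (tabular method), an antiderivative of (2*u**3) sin(7*pi*u) is -2*u**3*cos(7*pi*u)/(7*pi) + 6*u**2*sin(7*pi*u)/(49*pi**2) + 12*u*cos(7*pi*u)/(343*pi**3) - 12*sin(7*pi*u)/(2401*pi**4); evaluating from 0 to 1: ∫_{0}^{1} (2*u**3) sin(7*pi*u) du = (2*(-6 + 49*pi**2)/(343*pi**3)) - (0) = 2*(-6 + 49*pi**2)/(343*pi**3).
Hence b_7 = 2·(2*(-6 + 49*pi**2)/(343*pi**3)) = 4*(-6 + 49*pi**2)/(343*pi**3).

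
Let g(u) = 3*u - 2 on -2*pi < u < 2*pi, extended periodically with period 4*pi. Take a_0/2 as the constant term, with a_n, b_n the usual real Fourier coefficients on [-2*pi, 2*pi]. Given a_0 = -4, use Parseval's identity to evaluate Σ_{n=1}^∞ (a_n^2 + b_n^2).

Parseval: a_0^2/2 + Σ_{n≥1} (a_n^2+b_n^2) = (1/(2*pi)) ∫_{-2*pi}^{2*pi} g(u)^2 du = 8 + 24*pi**2.
Subtract a_0^2/2 = 8: Σ (a_n^2+b_n^2) = 24*pi**2.

24*pi**2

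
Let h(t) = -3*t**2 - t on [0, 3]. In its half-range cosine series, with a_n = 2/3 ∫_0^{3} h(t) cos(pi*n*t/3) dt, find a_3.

40/(3*pi**2)

a_3 = 2/3 ∫_0^{3} (-3*t**2 - t) cos(pi*t) dt.
Integrating by parts twice (tabular method), an antiderivative of (-3*t**2 - t) cos(pi*t) is -3*t**2*sin(pi*t)/pi - t*sin(pi*t)/pi - 6*t*cos(pi*t)/pi**2 + 6*sin(pi*t)/pi**3 - cos(pi*t)/pi**2; evaluating from 0 to 3: ∫_{0}^{3} (-3*t**2 - t) cos(pi*t) dt = (19/pi**2) - (-1/pi**2) = 20/pi**2.
Hence a_3 = (2/3)·(20/pi**2) = 40/(3*pi**2).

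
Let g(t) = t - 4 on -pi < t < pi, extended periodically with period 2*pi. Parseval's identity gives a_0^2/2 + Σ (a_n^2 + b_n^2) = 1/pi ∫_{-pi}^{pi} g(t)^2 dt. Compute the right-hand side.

2*pi**2/3 + 32

1/pi ∫_{-pi}^{pi} g(t)^2 dt = 1/pi · (2*pi*(pi**2 + 48)/3) = 2*pi**2/3 + 32.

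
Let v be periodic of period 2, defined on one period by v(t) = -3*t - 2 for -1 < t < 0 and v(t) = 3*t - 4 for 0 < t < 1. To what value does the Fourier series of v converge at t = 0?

-3

At t = 0 the one-sided limits are v(0^-) = -2 and v(0^+) = -4.
By Dirichlet's theorem the series converges to their average, [(-2) + (-4)]/2 = -3.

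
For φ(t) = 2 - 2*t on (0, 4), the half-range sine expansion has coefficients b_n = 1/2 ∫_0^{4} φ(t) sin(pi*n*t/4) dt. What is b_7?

-8/(7*pi)

b_7 = 1/2 ∫_0^{4} (2 - 2*t) sin(7*pi*t/4) dt.
Integrating by parts (boundary term plus one more integral), an antiderivative of (2 - 2*t) sin(7*pi*t/4) is 8*t*cos(7*pi*t/4)/(7*pi) - 32*sin(7*pi*t/4)/(49*pi**2) - 8*cos(7*pi*t/4)/(7*pi); evaluating from 0 to 4: ∫_{0}^{4} (2 - 2*t) sin(7*pi*t/4) dt = (-24/(7*pi)) - (-8/(7*pi)) = -16/(7*pi).
Hence b_7 = (1/2)·(-16/(7*pi)) = -8/(7*pi).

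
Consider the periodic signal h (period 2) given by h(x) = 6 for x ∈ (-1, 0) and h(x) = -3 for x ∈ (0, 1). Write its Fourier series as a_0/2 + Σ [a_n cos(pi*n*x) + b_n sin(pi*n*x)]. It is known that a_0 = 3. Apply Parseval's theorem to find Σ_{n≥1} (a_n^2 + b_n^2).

81/2

Parseval: a_0^2/2 + Σ_{n≥1} (a_n^2+b_n^2) = ∫_{-1}^{1} h(x)^2 dx = 45.
Subtract a_0^2/2 = 9/2: Σ (a_n^2+b_n^2) = 81/2.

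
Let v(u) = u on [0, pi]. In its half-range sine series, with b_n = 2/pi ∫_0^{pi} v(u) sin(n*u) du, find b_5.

2/5

b_5 = 2/pi ∫_0^{pi} (u) sin(5*u) du.
Integrating by parts (boundary term plus one more integral), an antiderivative of (u) sin(5*u) is -u*cos(5*u)/5 + sin(5*u)/25; evaluating from 0 to pi: ∫_{0}^{pi} (u) sin(5*u) du = (pi/5) - (0) = pi/5.
Hence b_5 = (2/pi)·(pi/5) = 2/5.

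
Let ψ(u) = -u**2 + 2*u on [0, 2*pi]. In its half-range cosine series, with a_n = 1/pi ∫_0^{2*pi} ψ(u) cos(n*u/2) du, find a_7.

16*(-1 + pi)/(49*pi)

a_7 = 1/pi ∫_0^{2*pi} (-u**2 + 2*u) cos(7*u/2) du.
Integrating by parts twice (tabular method), an antiderivative of (-u**2 + 2*u) cos(7*u/2) is -2*u**2*sin(7*u/2)/7 + 4*u*sin(7*u/2)/7 - 8*u*cos(7*u/2)/49 + 16*sin(7*u/2)/343 + 8*cos(7*u/2)/49; evaluating from 0 to 2*pi: ∫_{0}^{2*pi} (-u**2 + 2*u) cos(7*u/2) du = (-8/49 + 16*pi/49) - (8/49) = -16/49 + 16*pi/49.
Hence a_7 = (1/pi)·(-16/49 + 16*pi/49) = 16*(-1 + pi)/(49*pi).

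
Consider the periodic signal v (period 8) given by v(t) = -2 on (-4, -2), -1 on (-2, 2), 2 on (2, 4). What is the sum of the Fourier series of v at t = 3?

v is continuous at t = 3 with value 2, so the series converges to 2 there.

2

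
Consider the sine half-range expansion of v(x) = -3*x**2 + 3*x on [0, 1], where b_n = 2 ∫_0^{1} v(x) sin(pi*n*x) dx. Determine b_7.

b_7 = 2 ∫_0^{1} (-3*x**2 + 3*x) sin(7*pi*x) dx.
Integrating by parts twice (tabular method), an antiderivative of (-3*x**2 + 3*x) sin(7*pi*x) is 3*x**2*cos(7*pi*x)/(7*pi) - 6*x*sin(7*pi*x)/(49*pi**2) - 3*x*cos(7*pi*x)/(7*pi) + 3*sin(7*pi*x)/(49*pi**2) - 6*cos(7*pi*x)/(343*pi**3); evaluating from 0 to 1: ∫_{0}^{1} (-3*x**2 + 3*x) sin(7*pi*x) dx = (6/(343*pi**3)) - (-6/(343*pi**3)) = 12/(343*pi**3).
Hence b_7 = 2·(12/(343*pi**3)) = 24/(343*pi**3).

24/(343*pi**3)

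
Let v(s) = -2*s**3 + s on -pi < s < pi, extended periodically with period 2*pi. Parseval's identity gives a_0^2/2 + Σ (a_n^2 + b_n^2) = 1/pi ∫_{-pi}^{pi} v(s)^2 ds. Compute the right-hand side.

1/pi ∫_{-pi}^{pi} v(s)^2 ds = 1/pi · (2*pi**3*(-84*pi**2 + 35 + 60*pi**4)/105) = 2*pi**2*(-84*pi**2 + 35 + 60*pi**4)/105.

2*pi**2*(-84*pi**2 + 35 + 60*pi**4)/105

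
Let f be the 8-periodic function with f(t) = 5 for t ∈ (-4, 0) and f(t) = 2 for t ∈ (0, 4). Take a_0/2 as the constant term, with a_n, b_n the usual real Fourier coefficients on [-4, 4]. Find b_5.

-6/(5*pi)

b_5 = 1/4 ∫_{-4}^{4} f(t) sin(5*pi*t/4) dt.
Split the integral at the breakpoints.
Directly, an antiderivative of (5) sin(5*pi*t/4) is -4*cos(5*pi*t/4)/pi; evaluating from -4 to 0: ∫_{-4}^{0} (5) sin(5*pi*t/4) dt = (-4/pi) - (4/pi) = -8/pi.
Directly, an antiderivative of (2) sin(5*pi*t/4) is -8*cos(5*pi*t/4)/(5*pi); evaluating from 0 to 4: ∫_{0}^{4} (2) sin(5*pi*t/4) dt = (8/(5*pi)) - (-8/(5*pi)) = 16/(5*pi).
Summing the pieces and multiplying by (1/4) gives b_5 = -6/(5*pi).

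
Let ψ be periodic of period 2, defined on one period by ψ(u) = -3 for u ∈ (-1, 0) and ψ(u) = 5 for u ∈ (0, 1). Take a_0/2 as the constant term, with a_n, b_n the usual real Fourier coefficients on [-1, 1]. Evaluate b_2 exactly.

0

b_2 = ∫_{-1}^{1} ψ(u) sin(2*pi*u) du.
Split the integral at the breakpoints.
Directly, an antiderivative of (-3) sin(2*pi*u) is 3*cos(2*pi*u)/(2*pi); evaluating from -1 to 0: ∫_{-1}^{0} (-3) sin(2*pi*u) du = (3/(2*pi)) - (3/(2*pi)) = 0.
Directly, an antiderivative of (5) sin(2*pi*u) is -5*cos(2*pi*u)/(2*pi); evaluating from 0 to 1: ∫_{0}^{1} (5) sin(2*pi*u) du = (-5/(2*pi)) - (-5/(2*pi)) = 0.
Summing the pieces gives b_2 = 0.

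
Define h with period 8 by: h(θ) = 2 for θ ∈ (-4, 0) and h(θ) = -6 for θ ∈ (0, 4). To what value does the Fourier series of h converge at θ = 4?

θ = 4 differs from θ = -4 by 1 full period(s), and the series is 8-periodic.
At θ = -4 the one-sided limits are h(-4^-) = -6 and h(-4^+) = 2.
By Dirichlet's theorem the series converges to their average, [(-6) + (2)]/2 = -2.

-2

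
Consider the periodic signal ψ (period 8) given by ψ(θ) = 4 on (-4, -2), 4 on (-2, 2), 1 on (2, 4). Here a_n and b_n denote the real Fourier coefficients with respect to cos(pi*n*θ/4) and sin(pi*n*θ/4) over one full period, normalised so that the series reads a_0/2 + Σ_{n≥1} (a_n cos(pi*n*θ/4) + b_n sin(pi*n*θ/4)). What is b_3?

b_3 = 1/4 ∫_{-4}^{4} ψ(θ) sin(3*pi*θ/4) dθ.
Split the integral at the breakpoints.
Directly, an antiderivative of (4) sin(3*pi*θ/4) is -16*cos(3*pi*θ/4)/(3*pi); evaluating from -4 to -2: ∫_{-4}^{-2} (4) sin(3*pi*θ/4) dθ = (0) - (16/(3*pi)) = -16/(3*pi).
Directly, an antiderivative of (4) sin(3*pi*θ/4) is -16*cos(3*pi*θ/4)/(3*pi); evaluating from -2 to 2: ∫_{-2}^{2} (4) sin(3*pi*θ/4) dθ = (0) - (0) = 0.
Directly, an antiderivative of (1) sin(3*pi*θ/4) is -4*cos(3*pi*θ/4)/(3*pi); evaluating from 2 to 4: ∫_{2}^{4} (1) sin(3*pi*θ/4) dθ = (4/(3*pi)) - (0) = 4/(3*pi).
Summing the pieces and multiplying by (1/4) gives b_3 = -1/pi.

-1/pi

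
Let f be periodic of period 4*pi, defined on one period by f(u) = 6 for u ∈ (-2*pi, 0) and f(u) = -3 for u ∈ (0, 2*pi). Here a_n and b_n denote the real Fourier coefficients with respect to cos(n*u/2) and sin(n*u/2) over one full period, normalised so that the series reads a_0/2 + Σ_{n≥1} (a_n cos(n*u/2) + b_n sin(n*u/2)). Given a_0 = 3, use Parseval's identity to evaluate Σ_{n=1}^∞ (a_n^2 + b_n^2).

81/2

Parseval: a_0^2/2 + Σ_{n≥1} (a_n^2+b_n^2) = (1/(2*pi)) ∫_{-2*pi}^{2*pi} f(u)^2 du = 45.
Subtract a_0^2/2 = 9/2: Σ (a_n^2+b_n^2) = 81/2.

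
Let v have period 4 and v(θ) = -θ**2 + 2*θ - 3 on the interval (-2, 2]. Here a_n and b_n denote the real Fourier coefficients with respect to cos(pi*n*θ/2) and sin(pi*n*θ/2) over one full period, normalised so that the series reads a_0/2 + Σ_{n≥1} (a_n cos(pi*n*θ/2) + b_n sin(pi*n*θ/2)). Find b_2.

b_2 = 1/2 ∫_{-2}^{2} v(θ) sin(pi*θ) dθ.
Integrating by parts twice (tabular method), an antiderivative of (-θ**2 + 2*θ - 3) sin(pi*θ) is θ**2*cos(pi*θ)/pi - 2*θ*sin(pi*θ)/pi**2 - 2*θ*cos(pi*θ)/pi + 2*sin(pi*θ)/pi**2 - 2*cos(pi*θ)/pi**3 + 3*cos(pi*θ)/pi; evaluating from -2 to 2: ∫_{-2}^{2} (-θ**2 + 2*θ - 3) sin(pi*θ) dθ = (-2/pi**3 + 3/pi) - (-2/pi**3 + 11/pi) = -8/pi.
Hence b_2 = (1/2)·(-8/pi) = -4/pi.

-4/pi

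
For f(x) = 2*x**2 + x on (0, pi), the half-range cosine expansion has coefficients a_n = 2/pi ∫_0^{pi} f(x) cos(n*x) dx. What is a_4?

a_4 = 2/pi ∫_0^{pi} (2*x**2 + x) cos(4*x) dx.
Integrating by parts twice (tabular method), an antiderivative of (2*x**2 + x) cos(4*x) is x**2*sin(4*x)/2 + x*sin(4*x)/4 + x*cos(4*x)/4 - sin(4*x)/16 + cos(4*x)/16; evaluating from 0 to pi: ∫_{0}^{pi} (2*x**2 + x) cos(4*x) dx = (1/16 + pi/4) - (1/16) = pi/4.
Hence a_4 = (2/pi)·(pi/4) = 1/2.

1/2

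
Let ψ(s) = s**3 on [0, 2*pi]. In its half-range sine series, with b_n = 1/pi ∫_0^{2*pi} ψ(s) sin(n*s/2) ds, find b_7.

-96/343 + 16*pi**2/7

b_7 = 1/pi ∫_0^{2*pi} (s**3) sin(7*s/2) ds.
Integrating by parts three times (tabular method), an antiderivative of (s**3) sin(7*s/2) is -2*s**3*cos(7*s/2)/7 + 12*s**2*sin(7*s/2)/49 + 48*s*cos(7*s/2)/343 - 96*sin(7*s/2)/2401; evaluating from 0 to 2*pi: ∫_{0}^{2*pi} (s**3) sin(7*s/2) ds = (16*pi*(-6 + 49*pi**2)/343) - (0) = 16*pi*(-6 + 49*pi**2)/343.
Hence b_7 = (1/pi)·(16*pi*(-6 + 49*pi**2)/343) = -96/343 + 16*pi**2/7.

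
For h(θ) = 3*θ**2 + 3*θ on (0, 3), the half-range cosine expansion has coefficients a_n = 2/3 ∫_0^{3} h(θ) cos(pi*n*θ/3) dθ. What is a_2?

a_2 = 2/3 ∫_0^{3} (3*θ**2 + 3*θ) cos(2*pi*θ/3) dθ.
Integrating by parts twice (tabular method), an antiderivative of (3*θ**2 + 3*θ) cos(2*pi*θ/3) is 9*θ**2*sin(2*pi*θ/3)/(2*pi) + 9*θ*sin(2*pi*θ/3)/(2*pi) + 27*θ*cos(2*pi*θ/3)/(2*pi**2) - 81*sin(2*pi*θ/3)/(4*pi**3) + 27*cos(2*pi*θ/3)/(4*pi**2); evaluating from 0 to 3: ∫_{0}^{3} (3*θ**2 + 3*θ) cos(2*pi*θ/3) dθ = (189/(4*pi**2)) - (27/(4*pi**2)) = 81/(2*pi**2).
Hence a_2 = (2/3)·(81/(2*pi**2)) = 27/pi**2.

27/pi**2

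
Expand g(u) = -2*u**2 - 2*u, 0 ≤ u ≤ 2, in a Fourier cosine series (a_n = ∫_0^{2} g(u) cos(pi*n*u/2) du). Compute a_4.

a_4 = ∫_0^{2} (-2*u**2 - 2*u) cos(2*pi*u) du.
Integrating by parts twice (tabular method), an antiderivative of (-2*u**2 - 2*u) cos(2*pi*u) is -u**2*sin(2*pi*u)/pi - u*sin(2*pi*u)/pi - u*cos(2*pi*u)/pi**2 + sin(2*pi*u)/(2*pi**3) - cos(2*pi*u)/(2*pi**2); evaluating from 0 to 2: ∫_{0}^{2} (-2*u**2 - 2*u) cos(2*pi*u) du = (-5/(2*pi**2)) - (-1/(2*pi**2)) = -2/pi**2.
Hence a_4 = -2/pi**2.

-2/pi**2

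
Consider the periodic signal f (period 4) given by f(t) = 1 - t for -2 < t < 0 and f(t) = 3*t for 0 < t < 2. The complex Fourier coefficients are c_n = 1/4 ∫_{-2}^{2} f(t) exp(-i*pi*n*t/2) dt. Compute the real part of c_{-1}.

Since f is real-valued, Re(c_{-1}) = 1/4 ∫_{-2}^{2} f(t) cos(-pi*t/2) dt = a_{1}/2.
Split the integral at the breakpoints.
Integrating by parts (boundary term plus one more integral), an antiderivative of (1 - t) cos(-pi*t/2) is -2*t*sin(pi*t/2)/pi + 2*sin(pi*t/2)/pi - 4*cos(pi*t/2)/pi**2; evaluating from -2 to 0: ∫_{-2}^{0} (1 - t) cos(-pi*t/2) dt = (-4/pi**2) - (4/pi**2) = -8/pi**2.
Integrating by parts (boundary term plus one more integral), an antiderivative of (3*t) cos(-pi*t/2) is 6*t*sin(pi*t/2)/pi + 12*cos(pi*t/2)/pi**2; evaluating from 0 to 2: ∫_{0}^{2} (3*t) cos(-pi*t/2) dt = (-12/pi**2) - (12/pi**2) = -24/pi**2.
So ∫_{-2}^{2} f(t) cos(-pi*t/2) dt = -32/pi**2.
Hence Re(c_{-1}) = (1/4)·(-32/pi**2) = -8/pi**2.

-8/pi**2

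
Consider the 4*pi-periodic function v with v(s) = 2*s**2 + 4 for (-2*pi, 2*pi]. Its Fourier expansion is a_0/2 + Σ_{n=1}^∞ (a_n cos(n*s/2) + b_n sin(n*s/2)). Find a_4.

a_4 = (1/(2*pi)) ∫_{-2*pi}^{2*pi} v(s) cos(2*s) ds.
v is even and cos(2*s) is even, so the integrand is even and a_4 = 1/pi ∫_0^{2*pi} v(s) cos(2*s) ds.
Integrating by parts twice (tabular method), an antiderivative of (2*s**2 + 4) cos(2*s) is s**2*sin(2*s) + s*cos(2*s) + 3*sin(2*s)/2; evaluating from 0 to 2*pi: ∫_{0}^{2*pi} (2*s**2 + 4) cos(2*s) ds = (2*pi) - (0) = 2*pi.
Hence a_4 = (1/pi)·(2*pi) = 2.

2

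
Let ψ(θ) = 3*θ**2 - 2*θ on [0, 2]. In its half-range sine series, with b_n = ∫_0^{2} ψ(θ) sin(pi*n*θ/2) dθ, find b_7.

b_7 = ∫_0^{2} (3*θ**2 - 2*θ) sin(7*pi*θ/2) dθ.
Integrating by parts twice (tabular method), an antiderivative of (3*θ**2 - 2*θ) sin(7*pi*θ/2) is -6*θ**2*cos(7*pi*θ/2)/(7*pi) + 24*θ*sin(7*pi*θ/2)/(49*pi**2) + 4*θ*cos(7*pi*θ/2)/(7*pi) - 8*sin(7*pi*θ/2)/(49*pi**2) + 48*cos(7*pi*θ/2)/(343*pi**3); evaluating from 0 to 2: ∫_{0}^{2} (3*θ**2 - 2*θ) sin(7*pi*θ/2) dθ = (16*(-3 + 49*pi**2)/(343*pi**3)) - (48/(343*pi**3)) = 16*(-6 + 49*pi**2)/(343*pi**3).
Hence b_7 = 16*(-6 + 49*pi**2)/(343*pi**3).

16*(-6 + 49*pi**2)/(343*pi**3)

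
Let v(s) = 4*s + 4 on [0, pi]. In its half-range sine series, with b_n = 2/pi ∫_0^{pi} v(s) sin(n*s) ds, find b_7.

b_7 = 2/pi ∫_0^{pi} (4*s + 4) sin(7*s) ds.
Integrating by parts (boundary term plus one more integral), an antiderivative of (4*s + 4) sin(7*s) is -4*s*cos(7*s)/7 + 4*sin(7*s)/49 - 4*cos(7*s)/7; evaluating from 0 to pi: ∫_{0}^{pi} (4*s + 4) sin(7*s) ds = (4/7 + 4*pi/7) - (-4/7) = 8/7 + 4*pi/7.
Hence b_7 = (2/pi)·(8/7 + 4*pi/7) = 8*(2 + pi)/(7*pi).

8*(2 + pi)/(7*pi)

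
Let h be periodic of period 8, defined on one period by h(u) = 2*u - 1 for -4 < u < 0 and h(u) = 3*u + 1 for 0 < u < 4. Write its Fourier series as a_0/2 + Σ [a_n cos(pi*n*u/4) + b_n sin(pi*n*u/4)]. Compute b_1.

24/pi

b_1 = 1/4 ∫_{-4}^{4} h(u) sin(pi*u/4) du.
Split the integral at the breakpoints.
Integrating by parts (boundary term plus one more integral), an antiderivative of (2*u - 1) sin(pi*u/4) is -8*u*cos(pi*u/4)/pi + 32*sin(pi*u/4)/pi**2 + 4*cos(pi*u/4)/pi; evaluating from -4 to 0: ∫_{-4}^{0} (2*u - 1) sin(pi*u/4) du = (4/pi) - (-36/pi) = 40/pi.
Integrating by parts (boundary term plus one more integral), an antiderivative of (3*u + 1) sin(pi*u/4) is -12*u*cos(pi*u/4)/pi + 48*sin(pi*u/4)/pi**2 - 4*cos(pi*u/4)/pi; evaluating from 0 to 4: ∫_{0}^{4} (3*u + 1) sin(pi*u/4) du = (52/pi) - (-4/pi) = 56/pi.
Summing the pieces and multiplying by (1/4) gives b_1 = 24/pi.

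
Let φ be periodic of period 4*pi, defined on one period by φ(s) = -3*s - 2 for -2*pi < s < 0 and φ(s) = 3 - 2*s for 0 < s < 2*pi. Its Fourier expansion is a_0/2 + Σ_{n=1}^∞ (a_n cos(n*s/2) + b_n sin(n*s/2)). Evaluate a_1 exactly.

-4/pi

a_1 = (1/(2*pi)) ∫_{-2*pi}^{2*pi} φ(s) cos(s/2) ds.
Split the integral at the breakpoints.
Integrating by parts (boundary term plus one more integral), an antiderivative of (-3*s - 2) cos(s/2) is -6*s*sin(s/2) - 4*sin(s/2) - 12*cos(s/2); evaluating from -2*pi to 0: ∫_{-2*pi}^{0} (-3*s - 2) cos(s/2) ds = (-12) - (12) = -24.
Integrating by parts (boundary term plus one more integral), an antiderivative of (3 - 2*s) cos(s/2) is -4*s*sin(s/2) + 6*sin(s/2) - 8*cos(s/2); evaluating from 0 to 2*pi: ∫_{0}^{2*pi} (3 - 2*s) cos(s/2) ds = (8) - (-8) = 16.
Summing the pieces and multiplying by (1/(2*pi)) gives a_1 = -4/pi.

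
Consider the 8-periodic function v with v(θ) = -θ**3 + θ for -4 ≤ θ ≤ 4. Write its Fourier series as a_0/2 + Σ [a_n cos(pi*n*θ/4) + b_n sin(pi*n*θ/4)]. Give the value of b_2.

b_2 = 1/4 ∫_{-4}^{4} v(θ) sin(pi*θ/2) dθ.
v is odd and sin(pi*θ/2) is odd, so the integrand is even and b_2 = 1/2 ∫_0^{4} v(θ) sin(pi*θ/2) dθ.
Integrating by parts three times (tabular method), an antiderivative of (-θ**3 + θ) sin(pi*θ/2) is 2*θ**3*cos(pi*θ/2)/pi - 12*θ**2*sin(pi*θ/2)/pi**2 - 48*θ*cos(pi*θ/2)/pi**3 - 2*θ*cos(pi*θ/2)/pi + 4*sin(pi*θ/2)/pi**2 + 96*sin(pi*θ/2)/pi**4; evaluating from 0 to 4: ∫_{0}^{4} (-θ**3 + θ) sin(pi*θ/2) dθ = (-192/pi**3 + 120/pi) - (0) = -192/pi**3 + 120/pi.
Hence b_2 = (1/2)·(-192/pi**3 + 120/pi) = -96/pi**3 + 60/pi.

-96/pi**3 + 60/pi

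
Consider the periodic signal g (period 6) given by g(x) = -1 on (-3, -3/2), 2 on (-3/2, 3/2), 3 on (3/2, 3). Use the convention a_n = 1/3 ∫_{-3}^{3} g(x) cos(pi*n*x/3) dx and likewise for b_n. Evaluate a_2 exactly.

a_2 = 1/3 ∫_{-3}^{3} g(x) cos(2*pi*x/3) dx.
Split the integral at the breakpoints.
Directly, an antiderivative of (-1) cos(2*pi*x/3) is -3*sin(2*pi*x/3)/(2*pi); evaluating from -3 to -3/2: ∫_{-3}^{-3/2} (-1) cos(2*pi*x/3) dx = (0) - (0) = 0.
Directly, an antiderivative of (2) cos(2*pi*x/3) is 3*sin(2*pi*x/3)/pi; evaluating from -3/2 to 3/2: ∫_{-3/2}^{3/2} (2) cos(2*pi*x/3) dx = (0) - (0) = 0.
Directly, an antiderivative of (3) cos(2*pi*x/3) is 9*sin(2*pi*x/3)/(2*pi); evaluating from 3/2 to 3: ∫_{3/2}^{3} (3) cos(2*pi*x/3) dx = (0) - (0) = 0.
Summing the pieces and multiplying by (1/3) gives a_2 = 0.

0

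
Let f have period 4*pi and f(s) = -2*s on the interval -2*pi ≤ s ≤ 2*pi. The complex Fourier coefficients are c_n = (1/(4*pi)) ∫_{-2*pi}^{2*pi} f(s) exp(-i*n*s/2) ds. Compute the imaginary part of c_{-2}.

Since f is real-valued, Im(c_{-2}) = -(1/(4*pi)) ∫_{-2*pi}^{2*pi} f(s) sin(-s) ds = b_{2}/2.
f is odd and sin(-s) is odd, so the integrand is even: ∫_{-2*pi}^{2*pi} f(s) sin(-s) ds = 2∫_0^{2*pi} f(s) sin(-s) ds.
Integrating by parts (boundary term plus one more integral), an antiderivative of (-2*s) sin(-s) is -2*s*cos(s) + 2*sin(s); evaluating from 0 to 2*pi: ∫_{0}^{2*pi} (-2*s) sin(-s) ds = (-4*pi) - (0) = -4*pi.
So ∫_{-2*pi}^{2*pi} f(s) sin(-s) ds = -8*pi.
Hence Im(c_{-2}) = (-1/(4*pi))·(-8*pi) = 2.

2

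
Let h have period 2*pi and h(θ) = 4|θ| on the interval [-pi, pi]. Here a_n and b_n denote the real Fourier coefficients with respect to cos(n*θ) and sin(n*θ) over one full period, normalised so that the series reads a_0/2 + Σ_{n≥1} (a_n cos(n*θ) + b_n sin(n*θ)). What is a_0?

4*pi

a_0 = 1/pi ∫_{-pi}^{pi} h(θ) dθ = 1/pi · (4*pi**2) = 4*pi.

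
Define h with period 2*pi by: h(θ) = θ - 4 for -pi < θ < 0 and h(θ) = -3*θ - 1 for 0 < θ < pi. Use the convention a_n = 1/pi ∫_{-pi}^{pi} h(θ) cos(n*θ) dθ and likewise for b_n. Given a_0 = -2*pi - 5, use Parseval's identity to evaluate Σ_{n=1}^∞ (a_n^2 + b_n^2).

-3*pi + 9/2 + 4*pi**2/3

Parseval: a_0^2/2 + Σ_{n≥1} (a_n^2+b_n^2) = 1/pi ∫_{-pi}^{pi} h(θ)^2 dθ = 17 + 7*pi + 10*pi**2/3.
Subtract a_0^2/2 = (5 + 2*pi)**2/2: Σ (a_n^2+b_n^2) = -3*pi + 9/2 + 4*pi**2/3.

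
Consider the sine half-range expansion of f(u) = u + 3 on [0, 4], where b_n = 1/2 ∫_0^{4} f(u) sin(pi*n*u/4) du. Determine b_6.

b_6 = 1/2 ∫_0^{4} (u + 3) sin(3*pi*u/2) du.
Integrating by parts (boundary term plus one more integral), an antiderivative of (u + 3) sin(3*pi*u/2) is -2*u*cos(3*pi*u/2)/(3*pi) + 4*sin(3*pi*u/2)/(9*pi**2) - 2*cos(3*pi*u/2)/pi; evaluating from 0 to 4: ∫_{0}^{4} (u + 3) sin(3*pi*u/2) du = (-14/(3*pi)) - (-2/pi) = -8/(3*pi).
Hence b_6 = (1/2)·(-8/(3*pi)) = -4/(3*pi).

-4/(3*pi)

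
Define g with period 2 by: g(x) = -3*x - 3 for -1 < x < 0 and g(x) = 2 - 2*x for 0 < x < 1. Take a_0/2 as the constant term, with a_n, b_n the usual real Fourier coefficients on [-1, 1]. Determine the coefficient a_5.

-2/(25*pi**2)

a_5 = ∫_{-1}^{1} g(x) cos(5*pi*x) dx.
Split the integral at the breakpoints.
Integrating by parts (boundary term plus one more integral), an antiderivative of (-3*x - 3) cos(5*pi*x) is -3*x*sin(5*pi*x)/(5*pi) - 3*sin(5*pi*x)/(5*pi) - 3*cos(5*pi*x)/(25*pi**2); evaluating from -1 to 0: ∫_{-1}^{0} (-3*x - 3) cos(5*pi*x) dx = (-3/(25*pi**2)) - (3/(25*pi**2)) = -6/(25*pi**2).
Integrating by parts (boundary term plus one more integral), an antiderivative of (2 - 2*x) cos(5*pi*x) is -2*x*sin(5*pi*x)/(5*pi) + 2*sin(5*pi*x)/(5*pi) - 2*cos(5*pi*x)/(25*pi**2); evaluating from 0 to 1: ∫_{0}^{1} (2 - 2*x) cos(5*pi*x) dx = (2/(25*pi**2)) - (-2/(25*pi**2)) = 4/(25*pi**2).
Summing the pieces gives a_5 = -2/(25*pi**2).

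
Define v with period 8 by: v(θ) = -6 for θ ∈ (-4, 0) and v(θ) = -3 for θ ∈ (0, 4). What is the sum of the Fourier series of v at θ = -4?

-9/2

At θ = -4 the one-sided limits are v(-4^-) = -3 and v(-4^+) = -6.
By Dirichlet's theorem the series converges to their average, [(-3) + (-6)]/2 = -9/2.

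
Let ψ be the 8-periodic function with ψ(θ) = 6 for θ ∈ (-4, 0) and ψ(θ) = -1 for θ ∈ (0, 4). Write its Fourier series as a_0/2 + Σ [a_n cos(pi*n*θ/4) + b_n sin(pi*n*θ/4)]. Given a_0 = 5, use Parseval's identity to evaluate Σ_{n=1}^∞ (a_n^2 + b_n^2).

49/2

Parseval: a_0^2/2 + Σ_{n≥1} (a_n^2+b_n^2) = 1/4 ∫_{-4}^{4} ψ(θ)^2 dθ = 37.
Subtract a_0^2/2 = 25/2: Σ (a_n^2+b_n^2) = 49/2.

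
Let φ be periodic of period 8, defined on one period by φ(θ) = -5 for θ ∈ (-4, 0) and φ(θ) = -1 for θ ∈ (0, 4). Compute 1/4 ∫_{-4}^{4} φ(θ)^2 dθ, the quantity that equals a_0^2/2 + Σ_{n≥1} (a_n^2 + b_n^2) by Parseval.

26

1/4 ∫_{-4}^{4} φ(θ)^2 dθ = 1/4 · (104) = 26.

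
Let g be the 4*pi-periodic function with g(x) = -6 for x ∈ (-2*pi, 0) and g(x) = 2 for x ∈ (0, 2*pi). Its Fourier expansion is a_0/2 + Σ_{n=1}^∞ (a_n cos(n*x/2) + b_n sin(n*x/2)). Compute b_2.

0

b_2 = (1/(2*pi)) ∫_{-2*pi}^{2*pi} g(x) sin(x) dx.
Split the integral at the breakpoints.
Directly, an antiderivative of (-6) sin(x) is 6*cos(x); evaluating from -2*pi to 0: ∫_{-2*pi}^{0} (-6) sin(x) dx = (6) - (6) = 0.
Directly, an antiderivative of (2) sin(x) is -2*cos(x); evaluating from 0 to 2*pi: ∫_{0}^{2*pi} (2) sin(x) dx = (-2) - (-2) = 0.
Summing the pieces and multiplying by (1/(2*pi)) gives b_2 = 0.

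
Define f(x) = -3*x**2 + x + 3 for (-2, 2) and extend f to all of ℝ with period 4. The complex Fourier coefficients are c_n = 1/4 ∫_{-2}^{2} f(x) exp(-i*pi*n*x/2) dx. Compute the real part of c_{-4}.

-3/(2*pi**2)

Since f is real-valued, Re(c_{-4}) = 1/4 ∫_{-2}^{2} f(x) cos(-2*pi*x) dx = a_{4}/2.
Integrating by parts twice (tabular method), an antiderivative of (-3*x**2 + x + 3) cos(-2*pi*x) is -3*x**2*sin(2*pi*x)/(2*pi) + x*sin(2*pi*x)/(2*pi) - 3*x*cos(2*pi*x)/(2*pi**2) + 3*sin(2*pi*x)/(4*pi**3) + 3*sin(2*pi*x)/(2*pi) + cos(2*pi*x)/(4*pi**2); evaluating from -2 to 2: ∫_{-2}^{2} (-3*x**2 + x + 3) cos(-2*pi*x) dx = (-11/(4*pi**2)) - (13/(4*pi**2)) = -6/pi**2.
Hence Re(c_{-4}) = (1/4)·(-6/pi**2) = -3/(2*pi**2).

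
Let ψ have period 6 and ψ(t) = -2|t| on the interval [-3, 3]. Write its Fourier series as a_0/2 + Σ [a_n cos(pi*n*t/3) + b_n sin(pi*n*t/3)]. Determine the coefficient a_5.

a_5 = 1/3 ∫_{-3}^{3} ψ(t) cos(5*pi*t/3) dt.
ψ is even and cos(5*pi*t/3) is even, so the integrand is even and a_5 = 2/3 ∫_0^{3} ψ(t) cos(5*pi*t/3) dt.
Integrating by parts (boundary term plus one more integral), an antiderivative of (-2*t) cos(5*pi*t/3) is -6*t*sin(5*pi*t/3)/(5*pi) - 18*cos(5*pi*t/3)/(25*pi**2); evaluating from 0 to 3: ∫_{0}^{3} (-2*t) cos(5*pi*t/3) dt = (18/(25*pi**2)) - (-18/(25*pi**2)) = 36/(25*pi**2).
Hence a_5 = (2/3)·(36/(25*pi**2)) = 24/(25*pi**2).

24/(25*pi**2)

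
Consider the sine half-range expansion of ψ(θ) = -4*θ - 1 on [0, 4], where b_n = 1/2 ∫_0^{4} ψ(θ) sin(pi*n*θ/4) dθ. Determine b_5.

-36/(5*pi)

b_5 = 1/2 ∫_0^{4} (-4*θ - 1) sin(5*pi*θ/4) dθ.
Integrating by parts (boundary term plus one more integral), an antiderivative of (-4*θ - 1) sin(5*pi*θ/4) is 16*θ*cos(5*pi*θ/4)/(5*pi) - 64*sin(5*pi*θ/4)/(25*pi**2) + 4*cos(5*pi*θ/4)/(5*pi); evaluating from 0 to 4: ∫_{0}^{4} (-4*θ - 1) sin(5*pi*θ/4) dθ = (-68/(5*pi)) - (4/(5*pi)) = -72/(5*pi).
Hence b_5 = (1/2)·(-72/(5*pi)) = -36/(5*pi).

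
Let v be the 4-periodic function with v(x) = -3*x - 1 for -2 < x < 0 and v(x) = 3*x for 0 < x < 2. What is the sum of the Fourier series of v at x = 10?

x = 10 differs from x = 2 by 2 full period(s), and the series is 4-periodic.
At x = 2 the one-sided limits are v(2^-) = 6 and v(2^+) = 5.
By Dirichlet's theorem the series converges to their average, [(6) + (5)]/2 = 11/2.

11/2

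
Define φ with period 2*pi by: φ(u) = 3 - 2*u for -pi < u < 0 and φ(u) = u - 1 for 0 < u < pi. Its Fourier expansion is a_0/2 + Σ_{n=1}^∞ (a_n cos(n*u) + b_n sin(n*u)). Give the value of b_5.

(-8 - pi)/(5*pi)

b_5 = 1/pi ∫_{-pi}^{pi} φ(u) sin(5*u) du.
Split the integral at the breakpoints.
Integrating by parts (boundary term plus one more integral), an antiderivative of (3 - 2*u) sin(5*u) is 2*u*cos(5*u)/5 - 2*sin(5*u)/25 - 3*cos(5*u)/5; evaluating from -pi to 0: ∫_{-pi}^{0} (3 - 2*u) sin(5*u) du = (-3/5) - (3/5 + 2*pi/5) = -2*pi/5 - 6/5.
Integrating by parts (boundary term plus one more integral), an antiderivative of (u - 1) sin(5*u) is -u*cos(5*u)/5 + sin(5*u)/25 + cos(5*u)/5; evaluating from 0 to pi: ∫_{0}^{pi} (u - 1) sin(5*u) du = (-1/5 + pi/5) - (1/5) = -2/5 + pi/5.
Summing the pieces and multiplying by (1/pi) gives b_5 = (-8 - pi)/(5*pi).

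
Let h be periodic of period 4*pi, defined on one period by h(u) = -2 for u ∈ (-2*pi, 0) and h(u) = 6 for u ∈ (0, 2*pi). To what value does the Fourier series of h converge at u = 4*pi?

u = 4*pi differs from u = 0 by 1 full period(s), and the series is 4*pi-periodic.
At u = 0 the one-sided limits are h(0^-) = -2 and h(0^+) = 6.
By Dirichlet's theorem the series converges to their average, [(-2) + (6)]/2 = 2.

2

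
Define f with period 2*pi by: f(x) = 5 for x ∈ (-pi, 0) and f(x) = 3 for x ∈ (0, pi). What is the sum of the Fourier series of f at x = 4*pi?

4

x = 4*pi differs from x = 0 by 2 full period(s), and the series is 2*pi-periodic.
At x = 0 the one-sided limits are f(0^-) = 5 and f(0^+) = 3.
By Dirichlet's theorem the series converges to their average, [(5) + (3)]/2 = 4.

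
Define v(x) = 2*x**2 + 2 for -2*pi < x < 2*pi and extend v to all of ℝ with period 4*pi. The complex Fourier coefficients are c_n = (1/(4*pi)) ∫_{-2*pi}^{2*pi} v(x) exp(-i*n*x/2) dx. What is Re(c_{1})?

Since v is real-valued, Re(c_{1}) = (1/(4*pi)) ∫_{-2*pi}^{2*pi} v(x) cos(x/2) dx = a_{1}/2.
v is even and cos(x/2) is even, so the integrand is even: ∫_{-2*pi}^{2*pi} v(x) cos(x/2) dx = 2∫_0^{2*pi} v(x) cos(x/2) dx.
Integrating by parts twice (tabular method), an antiderivative of (2*x**2 + 2) cos(x/2) is 4*x**2*sin(x/2) + 16*x*cos(x/2) - 28*sin(x/2); evaluating from 0 to 2*pi: ∫_{0}^{2*pi} (2*x**2 + 2) cos(x/2) dx = (-32*pi) - (0) = -32*pi.
So ∫_{-2*pi}^{2*pi} v(x) cos(x/2) dx = -64*pi.
Hence Re(c_{1}) = (1/(4*pi))·(-64*pi) = -16.

-16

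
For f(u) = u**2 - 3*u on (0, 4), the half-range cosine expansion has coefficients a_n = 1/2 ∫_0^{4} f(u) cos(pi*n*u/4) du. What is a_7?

-16/(49*pi**2)

a_7 = 1/2 ∫_0^{4} (u**2 - 3*u) cos(7*pi*u/4) du.
Integrating by parts twice (tabular method), an antiderivative of (u**2 - 3*u) cos(7*pi*u/4) is 4*u**2*sin(7*pi*u/4)/(7*pi) - 12*u*sin(7*pi*u/4)/(7*pi) + 32*u*cos(7*pi*u/4)/(49*pi**2) - 128*sin(7*pi*u/4)/(343*pi**3) - 48*cos(7*pi*u/4)/(49*pi**2); evaluating from 0 to 4: ∫_{0}^{4} (u**2 - 3*u) cos(7*pi*u/4) du = (-80/(49*pi**2)) - (-48/(49*pi**2)) = -32/(49*pi**2).
Hence a_7 = (1/2)·(-32/(49*pi**2)) = -16/(49*pi**2).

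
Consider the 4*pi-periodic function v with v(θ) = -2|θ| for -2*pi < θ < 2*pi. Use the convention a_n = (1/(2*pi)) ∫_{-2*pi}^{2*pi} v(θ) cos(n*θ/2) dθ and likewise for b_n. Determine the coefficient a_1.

16/pi

a_1 = (1/(2*pi)) ∫_{-2*pi}^{2*pi} v(θ) cos(θ/2) dθ.
v is even and cos(θ/2) is even, so the integrand is even and a_1 = 1/pi ∫_0^{2*pi} v(θ) cos(θ/2) dθ.
Integrating by parts (boundary term plus one more integral), an antiderivative of (-2*θ) cos(θ/2) is -4*θ*sin(θ/2) - 8*cos(θ/2); evaluating from 0 to 2*pi: ∫_{0}^{2*pi} (-2*θ) cos(θ/2) dθ = (8) - (-8) = 16.
Hence a_1 = (1/pi)·(16) = 16/pi.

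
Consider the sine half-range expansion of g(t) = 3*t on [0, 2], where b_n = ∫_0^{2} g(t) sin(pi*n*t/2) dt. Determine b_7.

b_7 = ∫_0^{2} (3*t) sin(7*pi*t/2) dt.
Integrating by parts (boundary term plus one more integral), an antiderivative of (3*t) sin(7*pi*t/2) is -6*t*cos(7*pi*t/2)/(7*pi) + 12*sin(7*pi*t/2)/(49*pi**2); evaluating from 0 to 2: ∫_{0}^{2} (3*t) sin(7*pi*t/2) dt = (12/(7*pi)) - (0) = 12/(7*pi).
Hence b_7 = 12/(7*pi).

12/(7*pi)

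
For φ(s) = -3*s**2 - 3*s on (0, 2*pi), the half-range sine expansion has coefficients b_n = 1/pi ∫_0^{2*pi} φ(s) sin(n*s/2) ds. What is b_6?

2 + 4*pi

b_6 = 1/pi ∫_0^{2*pi} (-3*s**2 - 3*s) sin(3*s) ds.
Integrating by parts twice (tabular method), an antiderivative of (-3*s**2 - 3*s) sin(3*s) is s**2*cos(3*s) - 2*s*sin(3*s)/3 + s*cos(3*s) - sin(3*s)/3 - 2*cos(3*s)/9; evaluating from 0 to 2*pi: ∫_{0}^{2*pi} (-3*s**2 - 3*s) sin(3*s) ds = (-2/9 + 2*pi + 4*pi**2) - (-2/9) = 2*pi*(1 + 2*pi).
Hence b_6 = (1/pi)·(2*pi*(1 + 2*pi)) = 2 + 4*pi.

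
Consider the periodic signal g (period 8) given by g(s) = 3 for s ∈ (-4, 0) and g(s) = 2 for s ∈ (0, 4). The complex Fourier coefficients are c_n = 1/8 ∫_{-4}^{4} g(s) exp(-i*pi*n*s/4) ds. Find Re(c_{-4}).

0

Since g is real-valued, Re(c_{-4}) = 1/8 ∫_{-4}^{4} g(s) cos(-pi*s) ds = a_{4}/2.
Split the integral at the breakpoints.
Directly, an antiderivative of (3) cos(-pi*s) is 3*sin(pi*s)/pi; evaluating from -4 to 0: ∫_{-4}^{0} (3) cos(-pi*s) ds = (0) - (0) = 0.
Directly, an antiderivative of (2) cos(-pi*s) is 2*sin(pi*s)/pi; evaluating from 0 to 4: ∫_{0}^{4} (2) cos(-pi*s) ds = (0) - (0) = 0.
So ∫_{-4}^{4} g(s) cos(-pi*s) ds = 0.
Hence Re(c_{-4}) = (1/8)·(0) = 0.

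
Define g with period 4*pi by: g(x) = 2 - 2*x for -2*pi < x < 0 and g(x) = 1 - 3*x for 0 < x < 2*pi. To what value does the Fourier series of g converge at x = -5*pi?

2 + 2*pi

x = -5*pi differs from x = -pi by -1 full period(s), and the series is 4*pi-periodic.
g is continuous at x = -pi with value 2 + 2*pi, so the series converges to 2 + 2*pi there.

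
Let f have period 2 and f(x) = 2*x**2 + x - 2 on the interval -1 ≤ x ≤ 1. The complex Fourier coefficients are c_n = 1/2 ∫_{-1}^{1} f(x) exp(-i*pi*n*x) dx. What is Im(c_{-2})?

-1/(2*pi)

Since f is real-valued, Im(c_{-2}) = -1/2 ∫_{-1}^{1} f(x) sin(-2*pi*x) dx = b_{2}/2.
Integrating by parts twice (tabular method), an antiderivative of (2*x**2 + x - 2) sin(-2*pi*x) is x**2*cos(2*pi*x)/pi - x*sin(2*pi*x)/pi**2 + x*cos(2*pi*x)/(2*pi) - sin(2*pi*x)/(4*pi**2) - cos(2*pi*x)/pi - cos(2*pi*x)/(2*pi**3); evaluating from -1 to 1: ∫_{-1}^{1} (2*x**2 + x - 2) sin(-2*pi*x) dx = ((-1 + pi**2)/(2*pi**3)) - ((-pi**2 - 1)/(2*pi**3)) = 1/pi.
Hence Im(c_{-2}) = (-1/2)·(1/pi) = -1/(2*pi).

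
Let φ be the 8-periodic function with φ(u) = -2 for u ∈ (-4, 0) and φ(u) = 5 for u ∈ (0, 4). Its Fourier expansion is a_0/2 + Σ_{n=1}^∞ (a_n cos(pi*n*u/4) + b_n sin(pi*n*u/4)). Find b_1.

14/pi

b_1 = 1/4 ∫_{-4}^{4} φ(u) sin(pi*u/4) du.
Split the integral at the breakpoints.
Directly, an antiderivative of (-2) sin(pi*u/4) is 8*cos(pi*u/4)/pi; evaluating from -4 to 0: ∫_{-4}^{0} (-2) sin(pi*u/4) du = (8/pi) - (-8/pi) = 16/pi.
Directly, an antiderivative of (5) sin(pi*u/4) is -20*cos(pi*u/4)/pi; evaluating from 0 to 4: ∫_{0}^{4} (5) sin(pi*u/4) du = (20/pi) - (-20/pi) = 40/pi.
Summing the pieces and multiplying by (1/4) gives b_1 = 14/pi.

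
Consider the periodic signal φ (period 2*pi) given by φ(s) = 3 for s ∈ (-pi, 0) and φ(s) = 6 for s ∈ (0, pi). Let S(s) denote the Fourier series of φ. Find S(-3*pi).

9/2

s = -3*pi differs from s = -pi by -1 full period(s), and the series is 2*pi-periodic.
At s = -pi the one-sided limits are φ(-pi^-) = 6 and φ(-pi^+) = 3.
By Dirichlet's theorem the series converges to their average, [(6) + (3)]/2 = 9/2.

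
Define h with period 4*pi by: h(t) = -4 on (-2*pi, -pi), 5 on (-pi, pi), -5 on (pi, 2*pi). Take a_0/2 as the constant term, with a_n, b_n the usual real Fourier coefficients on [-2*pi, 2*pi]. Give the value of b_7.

b_7 = (1/(2*pi)) ∫_{-2*pi}^{2*pi} h(t) sin(7*t/2) dt.
Split the integral at the breakpoints.
Directly, an antiderivative of (-4) sin(7*t/2) is 8*cos(7*t/2)/7; evaluating from -2*pi to -pi: ∫_{-2*pi}^{-pi} (-4) sin(7*t/2) dt = (0) - (-8/7) = 8/7.
Directly, an antiderivative of (5) sin(7*t/2) is -10*cos(7*t/2)/7; evaluating from -pi to pi: ∫_{-pi}^{pi} (5) sin(7*t/2) dt = (0) - (0) = 0.
Directly, an antiderivative of (-5) sin(7*t/2) is 10*cos(7*t/2)/7; evaluating from pi to 2*pi: ∫_{pi}^{2*pi} (-5) sin(7*t/2) dt = (-10/7) - (0) = -10/7.
Summing the pieces and multiplying by (1/(2*pi)) gives b_7 = -1/(7*pi).

-1/(7*pi)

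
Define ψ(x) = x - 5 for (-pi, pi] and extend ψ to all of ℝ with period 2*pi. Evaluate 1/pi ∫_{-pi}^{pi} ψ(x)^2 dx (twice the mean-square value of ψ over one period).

2*pi**2/3 + 50

1/pi ∫_{-pi}^{pi} ψ(x)^2 dx = 1/pi · (2*pi*(pi**2 + 75)/3) = 2*pi**2/3 + 50.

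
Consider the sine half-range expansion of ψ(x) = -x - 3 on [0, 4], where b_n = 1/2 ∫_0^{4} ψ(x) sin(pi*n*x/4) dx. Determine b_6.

4/(3*pi)

b_6 = 1/2 ∫_0^{4} (-x - 3) sin(3*pi*x/2) dx.
Integrating by parts (boundary term plus one more integral), an antiderivative of (-x - 3) sin(3*pi*x/2) is 2*x*cos(3*pi*x/2)/(3*pi) - 4*sin(3*pi*x/2)/(9*pi**2) + 2*cos(3*pi*x/2)/pi; evaluating from 0 to 4: ∫_{0}^{4} (-x - 3) sin(3*pi*x/2) dx = (14/(3*pi)) - (2/pi) = 8/(3*pi).
Hence b_6 = (1/2)·(8/(3*pi)) = 4/(3*pi).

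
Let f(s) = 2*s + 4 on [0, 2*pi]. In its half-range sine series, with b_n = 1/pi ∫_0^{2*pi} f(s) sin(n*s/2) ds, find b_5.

8*(2 + pi)/(5*pi)

b_5 = 1/pi ∫_0^{2*pi} (2*s + 4) sin(5*s/2) ds.
Integrating by parts (boundary term plus one more integral), an antiderivative of (2*s + 4) sin(5*s/2) is -4*s*cos(5*s/2)/5 + 8*sin(5*s/2)/25 - 8*cos(5*s/2)/5; evaluating from 0 to 2*pi: ∫_{0}^{2*pi} (2*s + 4) sin(5*s/2) ds = (8/5 + 8*pi/5) - (-8/5) = 16/5 + 8*pi/5.
Hence b_5 = (1/pi)·(16/5 + 8*pi/5) = 8*(2 + pi)/(5*pi).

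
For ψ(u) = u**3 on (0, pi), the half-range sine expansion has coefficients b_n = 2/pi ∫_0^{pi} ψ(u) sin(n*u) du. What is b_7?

-12/343 + 2*pi**2/7

b_7 = 2/pi ∫_0^{pi} (u**3) sin(7*u) du.
Integrating by parts three times (tabular method), an antiderivative of (u**3) sin(7*u) is -u**3*cos(7*u)/7 + 3*u**2*sin(7*u)/49 + 6*u*cos(7*u)/343 - 6*sin(7*u)/2401; evaluating from 0 to pi: ∫_{0}^{pi} (u**3) sin(7*u) du = (pi*(-6 + 49*pi**2)/343) - (0) = pi*(-6 + 49*pi**2)/343.
Hence b_7 = (2/pi)·(pi*(-6 + 49*pi**2)/343) = -12/343 + 2*pi**2/7.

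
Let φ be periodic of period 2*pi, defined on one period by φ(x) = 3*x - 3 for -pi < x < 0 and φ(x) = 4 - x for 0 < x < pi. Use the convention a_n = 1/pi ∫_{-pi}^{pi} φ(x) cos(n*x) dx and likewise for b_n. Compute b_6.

-1/3

b_6 = 1/pi ∫_{-pi}^{pi} φ(x) sin(6*x) dx.
Split the integral at the breakpoints.
Integrating by parts (boundary term plus one more integral), an antiderivative of (3*x - 3) sin(6*x) is -x*cos(6*x)/2 + sin(6*x)/12 + cos(6*x)/2; evaluating from -pi to 0: ∫_{-pi}^{0} (3*x - 3) sin(6*x) dx = (1/2) - (1/2 + pi/2) = -pi/2.
Integrating by parts (boundary term plus one more integral), an antiderivative of (4 - x) sin(6*x) is x*cos(6*x)/6 - sin(6*x)/36 - 2*cos(6*x)/3; evaluating from 0 to pi: ∫_{0}^{pi} (4 - x) sin(6*x) dx = (-2/3 + pi/6) - (-2/3) = pi/6.
Summing the pieces and multiplying by (1/pi) gives b_6 = -1/3.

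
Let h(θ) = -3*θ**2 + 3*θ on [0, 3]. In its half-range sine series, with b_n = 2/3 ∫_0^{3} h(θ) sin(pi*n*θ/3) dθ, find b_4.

9/pi

b_4 = 2/3 ∫_0^{3} (-3*θ**2 + 3*θ) sin(4*pi*θ/3) dθ.
Integrating by parts twice (tabular method), an antiderivative of (-3*θ**2 + 3*θ) sin(4*pi*θ/3) is 9*θ**2*cos(4*pi*θ/3)/(4*pi) - 27*θ*sin(4*pi*θ/3)/(8*pi**2) - 9*θ*cos(4*pi*θ/3)/(4*pi) + 27*sin(4*pi*θ/3)/(16*pi**2) - 81*cos(4*pi*θ/3)/(32*pi**3); evaluating from 0 to 3: ∫_{0}^{3} (-3*θ**2 + 3*θ) sin(4*pi*θ/3) dθ = (27*(-3 + 16*pi**2)/(32*pi**3)) - (-81/(32*pi**3)) = 27/(2*pi).
Hence b_4 = (2/3)·(27/(2*pi)) = 9/pi.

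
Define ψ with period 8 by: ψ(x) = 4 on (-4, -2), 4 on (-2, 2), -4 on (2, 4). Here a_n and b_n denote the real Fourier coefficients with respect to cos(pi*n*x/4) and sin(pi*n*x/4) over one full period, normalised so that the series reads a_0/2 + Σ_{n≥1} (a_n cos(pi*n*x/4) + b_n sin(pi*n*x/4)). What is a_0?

4

a_0 = 1/4 ∫_{-4}^{4} ψ(x) dx = 1/4 · (16) = 4.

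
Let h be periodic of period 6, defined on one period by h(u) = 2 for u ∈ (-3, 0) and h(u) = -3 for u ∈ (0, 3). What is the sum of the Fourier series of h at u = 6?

-1/2

u = 6 differs from u = 0 by 1 full period(s), and the series is 6-periodic.
At u = 0 the one-sided limits are h(0^-) = 2 and h(0^+) = -3.
By Dirichlet's theorem the series converges to their average, [(2) + (-3)]/2 = -1/2.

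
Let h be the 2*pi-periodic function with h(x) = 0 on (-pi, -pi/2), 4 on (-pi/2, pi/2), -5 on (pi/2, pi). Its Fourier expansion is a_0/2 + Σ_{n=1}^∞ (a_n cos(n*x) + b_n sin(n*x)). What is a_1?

a_1 = 1/pi ∫_{-pi}^{pi} h(x) cos(x) dx.
Split the integral at the breakpoints.
∫_{-pi}^{-pi/2} (0) cos(x) dx = 0.
Directly, an antiderivative of (4) cos(x) is 4*sin(x); evaluating from -pi/2 to pi/2: ∫_{-pi/2}^{pi/2} (4) cos(x) dx = (4) - (-4) = 8.
Directly, an antiderivative of (-5) cos(x) is -5*sin(x); evaluating from pi/2 to pi: ∫_{pi/2}^{pi} (-5) cos(x) dx = (0) - (-5) = 5.
Summing the pieces and multiplying by (1/pi) gives a_1 = 13/pi.

13/pi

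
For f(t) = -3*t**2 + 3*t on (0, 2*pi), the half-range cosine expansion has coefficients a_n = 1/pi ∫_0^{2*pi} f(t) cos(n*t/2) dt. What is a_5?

24*(-1 + 2*pi)/(25*pi)

a_5 = 1/pi ∫_0^{2*pi} (-3*t**2 + 3*t) cos(5*t/2) dt.
Integrating by parts twice (tabular method), an antiderivative of (-3*t**2 + 3*t) cos(5*t/2) is -6*t**2*sin(5*t/2)/5 + 6*t*sin(5*t/2)/5 - 24*t*cos(5*t/2)/25 + 48*sin(5*t/2)/125 + 12*cos(5*t/2)/25; evaluating from 0 to 2*pi: ∫_{0}^{2*pi} (-3*t**2 + 3*t) cos(5*t/2) dt = (-12/25 + 48*pi/25) - (12/25) = -24/25 + 48*pi/25.
Hence a_5 = (1/pi)·(-24/25 + 48*pi/25) = 24*(-1 + 2*pi)/(25*pi).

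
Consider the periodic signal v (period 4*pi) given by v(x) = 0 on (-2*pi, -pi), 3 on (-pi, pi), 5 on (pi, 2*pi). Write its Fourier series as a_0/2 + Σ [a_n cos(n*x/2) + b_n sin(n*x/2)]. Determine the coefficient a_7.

-1/(7*pi)

a_7 = (1/(2*pi)) ∫_{-2*pi}^{2*pi} v(x) cos(7*x/2) dx.
Split the integral at the breakpoints.
∫_{-2*pi}^{-pi} (0) cos(7*x/2) dx = 0.
Directly, an antiderivative of (3) cos(7*x/2) is 6*sin(7*x/2)/7; evaluating from -pi to pi: ∫_{-pi}^{pi} (3) cos(7*x/2) dx = (-6/7) - (6/7) = -12/7.
Directly, an antiderivative of (5) cos(7*x/2) is 10*sin(7*x/2)/7; evaluating from pi to 2*pi: ∫_{pi}^{2*pi} (5) cos(7*x/2) dx = (0) - (-10/7) = 10/7.
Summing the pieces and multiplying by (1/(2*pi)) gives a_7 = -1/(7*pi).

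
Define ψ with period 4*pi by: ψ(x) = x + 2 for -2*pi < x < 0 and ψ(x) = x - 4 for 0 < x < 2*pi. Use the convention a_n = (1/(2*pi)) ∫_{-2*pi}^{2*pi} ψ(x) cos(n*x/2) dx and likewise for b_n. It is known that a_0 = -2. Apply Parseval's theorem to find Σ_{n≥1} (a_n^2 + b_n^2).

Parseval: a_0^2/2 + Σ_{n≥1} (a_n^2+b_n^2) = (1/(2*pi)) ∫_{-2*pi}^{2*pi} ψ(x)^2 dx = -12*pi + 20 + 8*pi**2/3.
Subtract a_0^2/2 = 2: Σ (a_n^2+b_n^2) = -12*pi + 18 + 8*pi**2/3.

-12*pi + 18 + 8*pi**2/3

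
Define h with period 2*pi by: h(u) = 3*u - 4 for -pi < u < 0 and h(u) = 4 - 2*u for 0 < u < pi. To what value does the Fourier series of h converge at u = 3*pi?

u = 3*pi differs from u = -pi by 2 full period(s), and the series is 2*pi-periodic.
At u = -pi the one-sided limits are h(-pi^-) = 4 - 2*pi and h(-pi^+) = -3*pi - 4.
By Dirichlet's theorem the series converges to their average, [(4 - 2*pi) + (-3*pi - 4)]/2 = -5*pi/2.

-5*pi/2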